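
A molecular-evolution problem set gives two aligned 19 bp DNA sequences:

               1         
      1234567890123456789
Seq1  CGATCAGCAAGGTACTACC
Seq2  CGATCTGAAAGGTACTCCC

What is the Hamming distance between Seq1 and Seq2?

3

Mismatches occur at site 6 (A↔T), site 8 (C↔A), site 17 (A↔C).
That gives 3 mismatches out of 19 aligned sites, so the Hamming distance is 3.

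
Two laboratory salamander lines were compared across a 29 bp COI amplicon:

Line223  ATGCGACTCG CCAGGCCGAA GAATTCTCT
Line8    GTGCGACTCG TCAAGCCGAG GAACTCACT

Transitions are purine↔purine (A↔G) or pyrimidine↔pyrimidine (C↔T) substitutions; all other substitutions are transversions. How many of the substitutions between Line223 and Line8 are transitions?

5

The sequences differ at positions 1 (A/G, transition), 11 (C/T, transition), 14 (G/A, transition), 20 (A/G, transition), 24 (T/C, transition), 27 (T/A, transversion).
Of the 6 differences, 5 transitions and 1 transversion, so the answer is 5.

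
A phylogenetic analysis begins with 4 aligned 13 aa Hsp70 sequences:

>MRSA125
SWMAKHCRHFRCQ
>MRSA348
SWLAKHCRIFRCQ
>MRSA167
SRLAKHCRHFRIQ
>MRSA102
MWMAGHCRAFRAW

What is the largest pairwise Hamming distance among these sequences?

7

Pairwise Hamming distances:
  MRSA125 vs MRSA348: 2
  MRSA125 vs MRSA167: 3
  MRSA125 vs MRSA102: 5
  MRSA348 vs MRSA167: 3
  MRSA348 vs MRSA102: 6
  MRSA167 vs MRSA102: 7
The largest is 7, between MRSA167 and MRSA102.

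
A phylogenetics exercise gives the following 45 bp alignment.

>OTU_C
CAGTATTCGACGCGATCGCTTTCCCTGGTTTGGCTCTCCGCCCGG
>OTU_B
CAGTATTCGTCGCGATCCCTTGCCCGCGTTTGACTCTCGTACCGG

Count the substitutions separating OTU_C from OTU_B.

9

The sequences differ at positions 10 (A/T), 18 (G/C), 22 (T/G), 26 (T/G), 27 (G/C), 33 (G/A), 39 (C/G), 40 (G/T), 41 (C/A).
That gives 9 mismatches out of 45 aligned sites, so the Hamming distance is 9.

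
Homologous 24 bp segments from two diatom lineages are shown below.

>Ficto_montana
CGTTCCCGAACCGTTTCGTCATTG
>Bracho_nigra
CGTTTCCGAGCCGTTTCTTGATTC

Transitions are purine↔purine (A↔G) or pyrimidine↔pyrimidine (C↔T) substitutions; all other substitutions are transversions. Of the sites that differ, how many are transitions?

2

Mismatches occur at site 5 (C→T, transition), site 10 (A→G, transition), site 18 (G→T, transversion), site 20 (C→G, transversion), site 24 (G→C, transversion).
Of the 5 differences, 2 transitions and 3 transversions, so the answer is 2.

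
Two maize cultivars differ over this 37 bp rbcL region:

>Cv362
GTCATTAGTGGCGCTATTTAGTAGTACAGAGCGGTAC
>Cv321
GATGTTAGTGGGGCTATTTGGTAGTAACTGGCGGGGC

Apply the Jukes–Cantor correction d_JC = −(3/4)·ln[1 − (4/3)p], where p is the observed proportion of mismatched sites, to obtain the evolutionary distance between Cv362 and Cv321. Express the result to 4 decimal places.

Differing sites — 2:T/A; 3:C/T; 4:A/G; 12:C/G; 20:A/G; 27:C/A; 28:A/C; 29:G/T; 30:A/G; 35:T/G; 36:A/G.
p = 11/37 = 0.297297.
d = −0.75 · ln(1 − (4/3)·0.297297) = −0.75 · ln(0.603604) = −0.75 · (-0.504837) = 0.3786.

0.3786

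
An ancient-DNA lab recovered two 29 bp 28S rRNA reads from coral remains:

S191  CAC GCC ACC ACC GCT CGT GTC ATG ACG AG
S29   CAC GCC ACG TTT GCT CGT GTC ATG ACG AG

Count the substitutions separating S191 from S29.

The sequences differ at positions 9 (C/G), 10 (A/T), 11 (C/T), 12 (C/T).
That gives 4 mismatches out of 29 aligned sites, so the Hamming distance is 4.

4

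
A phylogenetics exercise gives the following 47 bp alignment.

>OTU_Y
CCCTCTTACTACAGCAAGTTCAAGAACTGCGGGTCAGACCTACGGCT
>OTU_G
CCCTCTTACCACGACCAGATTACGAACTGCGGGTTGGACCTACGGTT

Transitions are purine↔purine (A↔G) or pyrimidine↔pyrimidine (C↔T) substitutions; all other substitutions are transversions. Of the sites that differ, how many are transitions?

7

Differing sites — 10:T/C (Ti); 13:A/G (Ti); 14:G/A (Ti); 16:A/C (Tv); 19:T/A (Tv); 21:C/T (Ti); 23:A/C (Tv); 35:C/T (Ti); 36:A/G (Ti); 46:C/T (Ti).
Of the 10 differences, 7 transitions and 3 transversions, so the answer is 7.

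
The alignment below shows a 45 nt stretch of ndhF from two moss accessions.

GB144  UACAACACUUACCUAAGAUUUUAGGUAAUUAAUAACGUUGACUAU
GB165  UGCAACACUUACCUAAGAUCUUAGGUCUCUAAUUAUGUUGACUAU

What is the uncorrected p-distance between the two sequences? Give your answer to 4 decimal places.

Differing sites — 2:A/G; 20:U/C; 27:A/C; 28:A/U; 29:U/C; 34:A/U; 36:C/U.
There are 7 differences over 45 sites, so p = 7/45 = 0.1556.

0.1556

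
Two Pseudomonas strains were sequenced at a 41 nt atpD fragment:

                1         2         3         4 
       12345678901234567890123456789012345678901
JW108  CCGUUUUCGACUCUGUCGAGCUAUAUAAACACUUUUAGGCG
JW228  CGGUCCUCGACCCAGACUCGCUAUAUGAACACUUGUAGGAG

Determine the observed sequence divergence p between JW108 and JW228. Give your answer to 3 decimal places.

0.268

The sequences differ at positions 2 (C/G), 5 (U/C), 6 (U/C), 12 (U/C), 14 (U/A), 16 (U/A), 18 (G/U), 19 (A/C), 27 (A/G), 35 (U/G), 40 (C/A).
There are 11 differences over 41 sites, so p = 11/41 = 0.268.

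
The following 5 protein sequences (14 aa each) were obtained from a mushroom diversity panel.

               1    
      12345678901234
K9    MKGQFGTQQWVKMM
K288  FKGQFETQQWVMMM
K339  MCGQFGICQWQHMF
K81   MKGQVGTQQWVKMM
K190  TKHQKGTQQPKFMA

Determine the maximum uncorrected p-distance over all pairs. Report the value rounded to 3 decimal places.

0.714

Pairwise Hamming distances:
  K9 vs K288: 3
  K9 vs K339: 6
  K9 vs K81: 1
  K9 vs K190: 7
  K288 vs K339: 8
  K288 vs K81: 4
  K288 vs K190: 8
  K339 vs K81: 7
  K339 vs K190: 10
  K81 vs K190: 7
The largest is 10 mismatches, between K339 and K190; p = 10/14 = 0.714.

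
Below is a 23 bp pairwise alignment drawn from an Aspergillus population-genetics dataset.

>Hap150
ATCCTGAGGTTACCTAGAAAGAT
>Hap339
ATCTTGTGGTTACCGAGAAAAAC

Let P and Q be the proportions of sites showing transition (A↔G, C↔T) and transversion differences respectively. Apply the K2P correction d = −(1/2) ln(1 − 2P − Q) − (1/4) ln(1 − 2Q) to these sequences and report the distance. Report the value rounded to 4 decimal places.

Differing sites — 4:C/T (Ti); 7:A/T (Tv); 15:T/G (Tv); 21:G/A (Ti); 23:T/C (Ti).
Of the 5 differences, 3 transitions and 2 transversions over 23 sites: P = 3/23 = 0.130435, Q = 2/23 = 0.086957.
d = −0.5·ln(0.652173) − 0.25·ln(0.826086) = −0.5·(-0.427445) − 0.25·(-0.191056) = 0.2615.

0.2615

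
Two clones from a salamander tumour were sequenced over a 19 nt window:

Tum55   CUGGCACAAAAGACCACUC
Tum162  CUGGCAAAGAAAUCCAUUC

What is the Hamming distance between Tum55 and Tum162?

Mismatches occur at site 7 (C/A), site 9 (A/G), site 12 (G/A), site 13 (A/U), site 17 (C/U).
That gives 5 mismatches out of 19 aligned sites, so the Hamming distance is 5.

5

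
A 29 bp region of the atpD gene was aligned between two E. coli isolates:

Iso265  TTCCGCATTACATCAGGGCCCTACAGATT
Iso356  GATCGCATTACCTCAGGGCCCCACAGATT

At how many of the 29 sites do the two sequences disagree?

Mismatches occur at site 1 (T/G), site 2 (T/A), site 3 (C/T), site 12 (A/C), site 22 (T/C).
That gives 5 mismatches out of 29 aligned sites, so the Hamming distance is 5.

5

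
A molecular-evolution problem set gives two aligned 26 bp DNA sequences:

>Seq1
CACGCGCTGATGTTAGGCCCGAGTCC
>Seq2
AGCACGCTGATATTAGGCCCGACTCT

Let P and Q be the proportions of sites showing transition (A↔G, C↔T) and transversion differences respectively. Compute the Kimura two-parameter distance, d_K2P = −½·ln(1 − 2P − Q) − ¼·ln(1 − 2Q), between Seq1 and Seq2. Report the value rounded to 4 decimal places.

Differing sites — 1:C/A (Tv); 2:A/G (Ti); 4:G/A (Ti); 12:G/A (Ti); 23:G/C (Tv); 26:C/T (Ti).
Of the 6 differences, 4 transitions and 2 transversions over 26 sites: P = 4/26 = 0.153846, Q = 2/26 = 0.076923.
d = −0.5·ln(0.615385) − 0.25·ln(0.846154) = −0.5·(-0.485507) − 0.25·(-0.167054) = 0.2845.

0.2845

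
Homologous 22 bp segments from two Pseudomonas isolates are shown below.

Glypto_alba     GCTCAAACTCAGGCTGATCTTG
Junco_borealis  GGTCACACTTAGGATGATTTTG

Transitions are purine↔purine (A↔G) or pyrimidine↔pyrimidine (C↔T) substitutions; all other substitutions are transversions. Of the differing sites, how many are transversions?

Mismatches occur at site 2 (C→G, transversion), site 6 (A→C, transversion), site 10 (C→T, transition), site 14 (C→A, transversion), site 19 (C→T, transition).
Of the 5 differences, 2 transitions and 3 transversions, so the answer is 3.

3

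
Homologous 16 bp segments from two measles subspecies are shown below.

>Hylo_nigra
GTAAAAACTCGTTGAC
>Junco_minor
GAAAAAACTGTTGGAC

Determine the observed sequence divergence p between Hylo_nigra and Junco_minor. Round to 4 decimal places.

0.2500

The sequences differ at positions 2 (T/A), 10 (C/G), 11 (G/T), 13 (T/G).
There are 4 differences over 16 sites, so p = 4/16 = 0.2500.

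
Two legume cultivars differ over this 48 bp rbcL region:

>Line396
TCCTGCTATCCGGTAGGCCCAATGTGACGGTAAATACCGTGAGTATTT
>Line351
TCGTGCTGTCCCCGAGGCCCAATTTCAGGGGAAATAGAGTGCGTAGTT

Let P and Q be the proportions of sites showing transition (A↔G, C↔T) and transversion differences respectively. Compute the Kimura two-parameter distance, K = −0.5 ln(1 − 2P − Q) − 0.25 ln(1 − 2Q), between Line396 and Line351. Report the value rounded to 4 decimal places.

0.3457

The sequences differ at positions 3 (C/G, transversion), 8 (A/G, transition), 12 (G/C, transversion), 13 (G/C, transversion), 14 (T/G, transversion), 24 (G/T, transversion), 26 (G/C, transversion), 28 (C/G, transversion), 31 (T/G, transversion), 37 (C/G, transversion), 38 (C/A, transversion), 42 (A/C, transversion), 46 (T/G, transversion).
Of the 13 differences, 1 transition and 12 transversions over 48 sites: P = 1/48 = 0.020833, Q = 12/48 = 0.250000.
d = −0.5·ln(0.708334) − 0.25·ln(0.500000) = −0.5·(-0.344840) − 0.25·(-0.693147) = 0.3457.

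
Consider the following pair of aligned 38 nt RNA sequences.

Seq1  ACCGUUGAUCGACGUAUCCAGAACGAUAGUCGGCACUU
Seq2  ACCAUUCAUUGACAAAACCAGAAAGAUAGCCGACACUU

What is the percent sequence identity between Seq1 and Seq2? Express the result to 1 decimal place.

76.3%

Differing sites — 4:G/A; 7:G/C; 10:C/U; 14:G/A; 15:U/A; 17:U/A; 24:C/A; 30:U/C; 33:G/A.
29 of the 38 sites match, so the percent identity is 29/38 × 100 = 76.3%.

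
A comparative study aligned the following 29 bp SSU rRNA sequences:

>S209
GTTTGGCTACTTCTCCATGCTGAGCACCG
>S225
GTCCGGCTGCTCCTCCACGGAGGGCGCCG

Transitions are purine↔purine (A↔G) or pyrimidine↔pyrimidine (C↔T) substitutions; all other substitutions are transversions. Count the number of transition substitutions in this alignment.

The sequences differ at positions 3 (T/C, transition), 4 (T/C, transition), 9 (A/G, transition), 12 (T/C, transition), 18 (T/C, transition), 20 (C/G, transversion), 21 (T/A, transversion), 23 (A/G, transition), 26 (A/G, transition).
Of the 9 differences, 7 transitions and 2 transversions, so the answer is 7.

7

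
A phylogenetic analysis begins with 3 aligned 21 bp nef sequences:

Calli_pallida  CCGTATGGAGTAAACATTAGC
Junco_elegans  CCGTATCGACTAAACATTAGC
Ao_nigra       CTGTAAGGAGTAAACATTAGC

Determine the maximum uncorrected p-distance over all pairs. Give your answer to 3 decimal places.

0.190

Pairwise Hamming distances:
  Calli_pallida vs Junco_elegans: 2
  Calli_pallida vs Ao_nigra: 2
  Junco_elegans vs Ao_nigra: 4
The largest is 4 mismatches, between Junco_elegans and Ao_nigra; p = 4/21 = 0.190.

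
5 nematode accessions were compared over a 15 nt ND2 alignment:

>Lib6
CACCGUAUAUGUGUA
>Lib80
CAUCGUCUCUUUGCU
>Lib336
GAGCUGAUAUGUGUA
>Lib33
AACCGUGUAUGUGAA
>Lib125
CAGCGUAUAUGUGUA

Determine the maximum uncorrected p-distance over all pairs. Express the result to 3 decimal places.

Pairwise Hamming distances:
  Lib6 vs Lib80: 6
  Lib6 vs Lib336: 4
  Lib6 vs Lib33: 3
  Lib6 vs Lib125: 1
  Lib80 vs Lib336: 9
  Lib80 vs Lib33: 7
  Lib80 vs Lib125: 6
  Lib336 vs Lib33: 6
  Lib336 vs Lib125: 3
  Lib33 vs Lib125: 4
The largest is 9 mismatches, between Lib80 and Lib336; p = 9/15 = 0.600.

0.600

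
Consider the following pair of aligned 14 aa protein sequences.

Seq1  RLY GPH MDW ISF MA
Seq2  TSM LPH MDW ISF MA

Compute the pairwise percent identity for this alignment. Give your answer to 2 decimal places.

71.43%

Mismatches occur at site 1 (R/T), site 2 (L/S), site 3 (Y/M), site 4 (G/L).
10 of the 14 sites match, so the percent identity is 10/14 × 100 = 71.43%.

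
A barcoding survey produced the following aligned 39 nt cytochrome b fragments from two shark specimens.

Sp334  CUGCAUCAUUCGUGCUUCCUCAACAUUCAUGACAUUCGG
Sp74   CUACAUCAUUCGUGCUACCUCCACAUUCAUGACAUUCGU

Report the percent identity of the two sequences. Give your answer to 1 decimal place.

89.7%

The sequences differ at positions 3 (G/A), 17 (U/A), 22 (A/C), 39 (G/U).
35 of the 39 sites match, so the percent identity is 35/39 × 100 = 89.7%.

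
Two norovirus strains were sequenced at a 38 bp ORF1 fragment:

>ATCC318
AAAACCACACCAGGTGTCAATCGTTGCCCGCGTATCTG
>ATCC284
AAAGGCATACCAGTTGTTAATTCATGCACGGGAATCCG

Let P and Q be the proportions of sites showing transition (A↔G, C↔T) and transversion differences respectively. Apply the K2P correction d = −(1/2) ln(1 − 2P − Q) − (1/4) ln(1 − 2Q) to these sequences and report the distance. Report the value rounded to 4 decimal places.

The sequences differ at positions 4 (A/G, transition), 5 (C/G, transversion), 8 (C/T, transition), 14 (G/T, transversion), 18 (C/T, transition), 22 (C/T, transition), 23 (G/C, transversion), 24 (T/A, transversion), 28 (C/A, transversion), 31 (C/G, transversion), 33 (T/A, transversion), 37 (T/C, transition).
Of the 12 differences, 5 transitions and 7 transversions over 38 sites: P = 5/38 = 0.131579, Q = 7/38 = 0.184211.
d = −0.5·ln(0.552631) − 0.25·ln(0.631578) = −0.5·(-0.593065) − 0.25·(-0.459534) = 0.4114.

0.4114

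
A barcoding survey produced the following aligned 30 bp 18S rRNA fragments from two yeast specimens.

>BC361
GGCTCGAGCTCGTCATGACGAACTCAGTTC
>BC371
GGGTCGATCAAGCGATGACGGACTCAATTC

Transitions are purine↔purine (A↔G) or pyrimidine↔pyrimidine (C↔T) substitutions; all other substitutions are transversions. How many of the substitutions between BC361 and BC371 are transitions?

Mismatches occur at site 3 (C/G, transversion), site 8 (G/T, transversion), site 10 (T/A, transversion), site 11 (C/A, transversion), site 13 (T/C, transition), site 14 (C/G, transversion), site 21 (A/G, transition), site 27 (G/A, transition).
Of the 8 differences, 3 transitions and 5 transversions, so the answer is 3.

3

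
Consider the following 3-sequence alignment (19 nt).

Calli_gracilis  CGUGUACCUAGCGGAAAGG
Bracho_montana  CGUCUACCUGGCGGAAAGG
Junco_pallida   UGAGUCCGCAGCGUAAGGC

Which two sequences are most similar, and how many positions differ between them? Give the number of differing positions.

2

Pairwise Hamming distances:
  Calli_gracilis vs Bracho_montana: 2
  Calli_gracilis vs Junco_pallida: 8
  Bracho_montana vs Junco_pallida: 10
The smallest is 2, between Calli_gracilis and Bracho_montana.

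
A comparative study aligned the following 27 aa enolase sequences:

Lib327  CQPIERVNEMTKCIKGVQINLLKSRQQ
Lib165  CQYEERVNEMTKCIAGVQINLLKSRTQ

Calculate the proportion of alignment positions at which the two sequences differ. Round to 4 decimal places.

Differing sites — 3:P/Y; 4:I/E; 15:K/A; 26:Q/T.
There are 4 differences over 27 sites, so p = 4/27 = 0.1481.

0.1481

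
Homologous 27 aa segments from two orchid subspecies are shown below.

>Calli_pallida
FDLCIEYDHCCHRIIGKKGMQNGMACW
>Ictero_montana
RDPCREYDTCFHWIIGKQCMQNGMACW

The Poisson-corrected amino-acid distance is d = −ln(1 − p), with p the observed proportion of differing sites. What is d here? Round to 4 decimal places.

Mismatches occur at site 1 (F→R), site 3 (L→P), site 5 (I→R), site 9 (H→T), site 11 (C→F), site 13 (R→W), site 18 (K→Q), site 19 (G→C).
p = 8/27 = 0.296296.
d = −ln(1 − 0.296296) = −ln(0.703704) = 0.3514.

0.3514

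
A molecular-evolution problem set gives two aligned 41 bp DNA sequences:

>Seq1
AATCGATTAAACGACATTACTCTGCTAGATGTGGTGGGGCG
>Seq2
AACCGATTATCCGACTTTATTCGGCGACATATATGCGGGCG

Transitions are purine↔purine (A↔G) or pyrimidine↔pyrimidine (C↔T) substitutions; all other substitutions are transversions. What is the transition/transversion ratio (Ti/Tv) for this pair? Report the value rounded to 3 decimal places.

Mismatches occur at site 3 (T/C, transition), site 10 (A/T, transversion), site 11 (A/C, transversion), site 16 (A/T, transversion), site 20 (C/T, transition), site 23 (T/G, transversion), site 26 (T/G, transversion), site 28 (G/C, transversion), site 31 (G/A, transition), site 33 (G/A, transition), site 34 (G/T, transversion), site 35 (T/G, transversion), site 36 (G/C, transversion).
Of the 13 differences, 4 transitions and 9 transversions, so Ti/Tv = 4/9 = 0.444.

0.444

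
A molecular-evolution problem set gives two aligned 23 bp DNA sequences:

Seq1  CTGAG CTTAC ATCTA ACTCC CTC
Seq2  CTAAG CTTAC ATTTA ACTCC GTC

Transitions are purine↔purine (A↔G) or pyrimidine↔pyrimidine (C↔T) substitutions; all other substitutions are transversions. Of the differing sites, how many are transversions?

1

Differing sites — 3:G/A (Ti); 13:C/T (Ti); 21:C/G (Tv).
Of the 3 differences, 2 transitions and 1 transversion, so the answer is 1.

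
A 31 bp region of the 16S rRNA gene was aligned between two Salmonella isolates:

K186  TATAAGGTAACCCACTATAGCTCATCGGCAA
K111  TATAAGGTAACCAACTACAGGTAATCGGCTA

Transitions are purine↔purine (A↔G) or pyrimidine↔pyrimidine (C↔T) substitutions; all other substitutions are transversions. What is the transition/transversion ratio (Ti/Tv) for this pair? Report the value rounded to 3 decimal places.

The sequences differ at positions 13 (C/A, transversion), 18 (T/C, transition), 21 (C/G, transversion), 23 (C/A, transversion), 30 (A/T, transversion).
Of the 5 differences, 1 transition and 4 transversions, so Ti/Tv = 1/4 = 0.250.

0.250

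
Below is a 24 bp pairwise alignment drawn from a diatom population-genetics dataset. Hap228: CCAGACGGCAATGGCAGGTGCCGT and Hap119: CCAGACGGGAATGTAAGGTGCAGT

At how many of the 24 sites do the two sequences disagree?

Mismatches occur at site 9 (C/G), site 14 (G/T), site 15 (C/A), site 22 (C/A).
That gives 4 mismatches out of 24 aligned sites, so the Hamming distance is 4.

4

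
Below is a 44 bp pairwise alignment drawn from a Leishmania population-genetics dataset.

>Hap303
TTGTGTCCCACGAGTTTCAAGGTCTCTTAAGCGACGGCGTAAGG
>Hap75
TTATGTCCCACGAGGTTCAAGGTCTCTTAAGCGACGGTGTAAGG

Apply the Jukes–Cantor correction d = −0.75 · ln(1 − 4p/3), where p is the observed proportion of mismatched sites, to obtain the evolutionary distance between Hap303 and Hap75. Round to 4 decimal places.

0.0715

Mismatches occur at site 3 (G/A), site 15 (T/G), site 38 (C/T).
p = 3/44 = 0.068182.
d = −0.75 · ln(1 − (4/3)·0.068182) = −0.75 · ln(0.909091) = −0.75 · (-0.095310) = 0.0715.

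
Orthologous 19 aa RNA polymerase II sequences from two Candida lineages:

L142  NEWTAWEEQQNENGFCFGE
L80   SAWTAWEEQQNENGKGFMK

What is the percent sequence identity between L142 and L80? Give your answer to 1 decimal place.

68.4%

Mismatches occur at site 1 (N→S), site 2 (E→A), site 15 (F→K), site 16 (C→G), site 18 (G→M), site 19 (E→K).
13 of the 19 sites match, so the percent identity is 13/19 × 100 = 68.4%.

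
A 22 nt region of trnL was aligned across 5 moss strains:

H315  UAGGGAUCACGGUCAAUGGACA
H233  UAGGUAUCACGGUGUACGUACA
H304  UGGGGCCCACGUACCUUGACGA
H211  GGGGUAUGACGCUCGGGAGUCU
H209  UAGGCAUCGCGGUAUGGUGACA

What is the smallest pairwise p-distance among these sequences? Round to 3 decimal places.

0.227

Pairwise Hamming distances:
  H315 vs H233: 5
  H315 vs H304: 10
  H315 vs H211: 11
  H315 vs H209: 7
  H233 vs H304: 13
  H233 vs H211: 12
  H233 vs H209: 7
  H304 vs H211: 15
  H304 vs H209: 15
  H211 vs H209: 11
The smallest is 5 mismatches, between H315 and H233; p = 5/22 = 0.227.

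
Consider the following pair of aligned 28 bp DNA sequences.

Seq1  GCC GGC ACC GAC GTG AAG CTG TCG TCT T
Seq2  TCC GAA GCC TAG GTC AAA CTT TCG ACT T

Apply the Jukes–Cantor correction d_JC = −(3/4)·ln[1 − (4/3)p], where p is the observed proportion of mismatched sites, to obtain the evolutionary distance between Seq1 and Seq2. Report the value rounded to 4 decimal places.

Mismatches occur at site 1 (G→T), site 5 (G→A), site 6 (C→A), site 7 (A→G), site 10 (G→T), site 12 (C→G), site 15 (G→C), site 18 (G→A), site 21 (G→T), site 25 (T→A).
p = 10/28 = 0.357143.
d = −0.75 · ln(1 − (4/3)·0.357143) = −0.75 · ln(0.523809) = −0.75 · (-0.646628) = 0.4850.

0.4850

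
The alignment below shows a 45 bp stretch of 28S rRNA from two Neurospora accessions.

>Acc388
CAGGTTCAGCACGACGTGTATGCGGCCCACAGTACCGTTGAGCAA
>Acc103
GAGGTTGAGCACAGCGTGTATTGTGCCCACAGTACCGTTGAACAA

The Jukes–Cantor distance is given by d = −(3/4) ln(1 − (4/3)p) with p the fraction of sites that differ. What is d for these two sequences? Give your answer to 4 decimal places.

0.2029

Differing sites — 1:C/G; 7:C/G; 13:G/A; 14:A/G; 22:G/T; 23:C/G; 24:G/T; 42:G/A.
p = 8/45 = 0.177778.
d = −0.75 · ln(1 − (4/3)·0.177778) = −0.75 · ln(0.762963) = −0.75 · (-0.270546) = 0.2029.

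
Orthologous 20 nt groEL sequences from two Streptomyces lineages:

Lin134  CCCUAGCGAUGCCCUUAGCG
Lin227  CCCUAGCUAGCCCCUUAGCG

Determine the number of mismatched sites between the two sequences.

Differing sites — 8:G/U; 10:U/G; 11:G/C.
That gives 3 mismatches out of 20 aligned sites, so the Hamming distance is 3.

3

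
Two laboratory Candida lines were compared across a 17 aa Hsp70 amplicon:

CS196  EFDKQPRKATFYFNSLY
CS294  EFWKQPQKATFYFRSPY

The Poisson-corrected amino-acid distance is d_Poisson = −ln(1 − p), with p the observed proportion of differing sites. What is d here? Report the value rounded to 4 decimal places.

0.2683

Mismatches occur at site 3 (D↔W), site 7 (R↔Q), site 14 (N↔R), site 16 (L↔P).
p = 4/17 = 0.235294.
d = −ln(1 − 0.235294) = −ln(0.764706) = 0.2683.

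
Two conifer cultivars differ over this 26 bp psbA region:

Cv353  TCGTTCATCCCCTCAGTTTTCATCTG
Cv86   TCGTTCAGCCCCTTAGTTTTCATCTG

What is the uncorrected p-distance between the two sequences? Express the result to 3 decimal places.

The sequences differ at positions 8 (T/G), 14 (C/T).
There are 2 differences over 26 sites, so p = 2/26 = 0.077.

0.077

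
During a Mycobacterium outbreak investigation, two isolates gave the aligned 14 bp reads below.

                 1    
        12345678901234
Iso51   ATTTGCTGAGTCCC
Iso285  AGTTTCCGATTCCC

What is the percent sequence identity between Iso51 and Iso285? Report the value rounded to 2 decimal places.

71.43%

Mismatches occur at site 2 (T→G), site 5 (G→T), site 7 (T→C), site 10 (G→T).
10 of the 14 sites match, so the percent identity is 10/14 × 100 = 71.43%.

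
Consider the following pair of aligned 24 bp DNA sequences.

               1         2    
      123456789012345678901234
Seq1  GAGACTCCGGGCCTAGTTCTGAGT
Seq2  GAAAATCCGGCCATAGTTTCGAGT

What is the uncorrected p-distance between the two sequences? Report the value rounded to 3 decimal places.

The sequences differ at positions 3 (G/A), 5 (C/A), 11 (G/C), 13 (C/A), 19 (C/T), 20 (T/C).
There are 6 differences over 24 sites, so p = 6/24 = 0.250.

0.250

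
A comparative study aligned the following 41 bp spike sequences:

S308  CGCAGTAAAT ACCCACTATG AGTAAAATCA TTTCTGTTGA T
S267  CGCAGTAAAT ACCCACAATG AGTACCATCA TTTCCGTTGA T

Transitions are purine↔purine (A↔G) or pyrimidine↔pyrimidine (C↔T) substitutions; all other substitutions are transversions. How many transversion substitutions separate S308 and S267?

The sequences differ at positions 17 (T/A, transversion), 25 (A/C, transversion), 26 (A/C, transversion), 35 (T/C, transition).
Of the 4 differences, 1 transition and 3 transversions, so the answer is 3.

3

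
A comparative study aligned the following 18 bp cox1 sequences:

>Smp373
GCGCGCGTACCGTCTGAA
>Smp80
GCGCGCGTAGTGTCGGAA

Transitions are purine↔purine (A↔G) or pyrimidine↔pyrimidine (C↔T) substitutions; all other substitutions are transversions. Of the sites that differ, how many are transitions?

Differing sites — 10:C/G (Tv); 11:C/T (Ti); 15:T/G (Tv).
Of the 3 differences, 1 transition and 2 transversions, so the answer is 1.

1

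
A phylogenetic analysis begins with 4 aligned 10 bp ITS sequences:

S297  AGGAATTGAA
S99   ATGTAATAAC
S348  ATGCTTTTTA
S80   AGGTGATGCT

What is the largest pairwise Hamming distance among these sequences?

Pairwise Hamming distances:
  S297 vs S99: 5
  S297 vs S348: 5
  S297 vs S80: 5
  S99 vs S348: 6
  S99 vs S80: 5
  S348 vs S80: 7
The largest is 7, between S348 and S80.

7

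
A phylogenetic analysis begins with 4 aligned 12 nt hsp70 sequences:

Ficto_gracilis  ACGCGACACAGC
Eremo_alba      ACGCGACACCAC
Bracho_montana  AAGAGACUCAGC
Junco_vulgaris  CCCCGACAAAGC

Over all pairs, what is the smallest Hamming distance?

Pairwise Hamming distances:
  Ficto_gracilis vs Eremo_alba: 2
  Ficto_gracilis vs Bracho_montana: 3
  Ficto_gracilis vs Junco_vulgaris: 3
  Eremo_alba vs Bracho_montana: 5
  Eremo_alba vs Junco_vulgaris: 5
  Bracho_montana vs Junco_vulgaris: 6
The smallest is 2, between Ficto_gracilis and Eremo_alba.

2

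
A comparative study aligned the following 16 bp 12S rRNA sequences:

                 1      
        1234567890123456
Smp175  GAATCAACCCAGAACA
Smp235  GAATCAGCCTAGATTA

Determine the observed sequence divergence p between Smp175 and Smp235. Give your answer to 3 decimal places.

0.250

Differing sites — 7:A/G; 10:C/T; 14:A/T; 15:C/T.
There are 4 differences over 16 sites, so p = 4/16 = 0.250.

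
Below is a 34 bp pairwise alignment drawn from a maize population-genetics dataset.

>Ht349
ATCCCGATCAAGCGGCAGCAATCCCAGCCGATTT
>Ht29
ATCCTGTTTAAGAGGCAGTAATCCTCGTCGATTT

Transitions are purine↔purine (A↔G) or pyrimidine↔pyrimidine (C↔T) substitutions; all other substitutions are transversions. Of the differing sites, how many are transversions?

3

The sequences differ at positions 5 (C/T, transition), 7 (A/T, transversion), 9 (C/T, transition), 13 (C/A, transversion), 19 (C/T, transition), 25 (C/T, transition), 26 (A/C, transversion), 28 (C/T, transition).
Of the 8 differences, 5 transitions and 3 transversions, so the answer is 3.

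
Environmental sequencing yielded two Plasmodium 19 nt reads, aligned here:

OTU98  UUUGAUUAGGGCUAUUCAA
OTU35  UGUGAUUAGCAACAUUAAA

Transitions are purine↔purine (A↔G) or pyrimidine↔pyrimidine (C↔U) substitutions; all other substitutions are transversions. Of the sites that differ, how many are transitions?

2

The sequences differ at positions 2 (U/G, transversion), 10 (G/C, transversion), 11 (G/A, transition), 12 (C/A, transversion), 13 (U/C, transition), 17 (C/A, transversion).
Of the 6 differences, 2 transitions and 4 transversions, so the answer is 2.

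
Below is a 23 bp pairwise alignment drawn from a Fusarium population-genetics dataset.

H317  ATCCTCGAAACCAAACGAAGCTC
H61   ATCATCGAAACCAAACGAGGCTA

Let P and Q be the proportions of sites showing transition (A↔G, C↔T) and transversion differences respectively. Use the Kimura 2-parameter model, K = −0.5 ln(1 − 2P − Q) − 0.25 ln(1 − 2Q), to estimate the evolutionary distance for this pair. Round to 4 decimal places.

The sequences differ at positions 4 (C/A, transversion), 19 (A/G, transition), 23 (C/A, transversion).
Of the 3 differences, 1 transition and 2 transversions over 23 sites: P = 1/23 = 0.043478, Q = 2/23 = 0.086957.
d = −0.5·ln(0.826087) − 0.25·ln(0.826086) = −0.5·(-0.191055) − 0.25·(-0.191056) = 0.1433.

0.1433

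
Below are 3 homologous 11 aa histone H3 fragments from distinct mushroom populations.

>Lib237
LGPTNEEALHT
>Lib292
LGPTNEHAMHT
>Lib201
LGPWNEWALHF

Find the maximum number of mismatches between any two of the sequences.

Pairwise Hamming distances:
  Lib237 vs Lib292: 2
  Lib237 vs Lib201: 3
  Lib292 vs Lib201: 4
The largest is 4, between Lib292 and Lib201.

4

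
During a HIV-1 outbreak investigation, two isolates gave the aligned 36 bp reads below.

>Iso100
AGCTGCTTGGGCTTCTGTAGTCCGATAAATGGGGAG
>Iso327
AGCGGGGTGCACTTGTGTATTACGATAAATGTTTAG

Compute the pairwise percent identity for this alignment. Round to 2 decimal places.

69.44%

The sequences differ at positions 4 (T/G), 6 (C/G), 7 (T/G), 10 (G/C), 11 (G/A), 15 (C/G), 20 (G/T), 22 (C/A), 32 (G/T), 33 (G/T), 34 (G/T).
25 of the 36 sites match, so the percent identity is 25/36 × 100 = 69.44%.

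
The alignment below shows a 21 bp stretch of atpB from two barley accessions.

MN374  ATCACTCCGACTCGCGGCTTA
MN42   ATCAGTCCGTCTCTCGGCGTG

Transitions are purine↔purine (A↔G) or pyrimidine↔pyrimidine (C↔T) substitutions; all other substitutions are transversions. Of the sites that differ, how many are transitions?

1

Differing sites — 5:C/G (Tv); 10:A/T (Tv); 14:G/T (Tv); 19:T/G (Tv); 21:A/G (Ti).
Of the 5 differences, 1 transition and 4 transversions, so the answer is 1.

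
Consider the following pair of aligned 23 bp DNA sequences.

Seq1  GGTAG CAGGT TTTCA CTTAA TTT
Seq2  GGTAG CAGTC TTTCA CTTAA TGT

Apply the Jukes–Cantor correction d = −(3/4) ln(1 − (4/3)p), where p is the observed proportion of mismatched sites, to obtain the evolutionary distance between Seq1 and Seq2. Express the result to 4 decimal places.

Mismatches occur at site 9 (G→T), site 10 (T→C), site 22 (T→G).
p = 3/23 = 0.130435.
d = −0.75 · ln(1 − (4/3)·0.130435) = −0.75 · ln(0.826087) = −0.75 · (-0.191055) = 0.1433.

0.1433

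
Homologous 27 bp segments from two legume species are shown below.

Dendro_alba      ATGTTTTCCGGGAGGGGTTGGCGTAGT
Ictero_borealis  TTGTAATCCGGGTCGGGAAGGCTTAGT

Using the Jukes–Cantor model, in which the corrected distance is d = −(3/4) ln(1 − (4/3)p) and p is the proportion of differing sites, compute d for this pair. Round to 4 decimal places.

Mismatches occur at site 1 (A/T), site 5 (T/A), site 6 (T/A), site 13 (A/T), site 14 (G/C), site 18 (T/A), site 19 (T/A), site 23 (G/T).
p = 8/27 = 0.296296.
d = −0.75 · ln(1 − (4/3)·0.296296) = −0.75 · ln(0.604939) = −0.75 · (-0.502628) = 0.3770.

0.3770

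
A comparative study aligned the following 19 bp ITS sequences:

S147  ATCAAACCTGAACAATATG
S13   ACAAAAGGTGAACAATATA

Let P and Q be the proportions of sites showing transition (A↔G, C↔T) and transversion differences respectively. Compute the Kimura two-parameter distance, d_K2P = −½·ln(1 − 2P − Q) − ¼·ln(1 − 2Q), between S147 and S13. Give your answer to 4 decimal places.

Mismatches occur at site 2 (T→C, transition), site 3 (C→A, transversion), site 7 (C→G, transversion), site 8 (C→G, transversion), site 19 (G→A, transition).
Of the 5 differences, 2 transitions and 3 transversions over 19 sites: P = 2/19 = 0.105263, Q = 3/19 = 0.157895.
d = −0.5·ln(0.631579) − 0.25·ln(0.684210) = −0.5·(-0.459532) − 0.25·(-0.379490) = 0.3246.

0.3246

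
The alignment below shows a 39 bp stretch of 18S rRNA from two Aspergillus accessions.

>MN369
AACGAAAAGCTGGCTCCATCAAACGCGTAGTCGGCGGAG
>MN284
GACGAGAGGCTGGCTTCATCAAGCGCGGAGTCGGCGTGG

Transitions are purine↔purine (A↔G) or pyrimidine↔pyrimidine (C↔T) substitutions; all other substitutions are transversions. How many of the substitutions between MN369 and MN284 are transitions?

6

Mismatches occur at site 1 (A/G, transition), site 6 (A/G, transition), site 8 (A/G, transition), site 16 (C/T, transition), site 23 (A/G, transition), site 28 (T/G, transversion), site 37 (G/T, transversion), site 38 (A/G, transition).
Of the 8 differences, 6 transitions and 2 transversions, so the answer is 6.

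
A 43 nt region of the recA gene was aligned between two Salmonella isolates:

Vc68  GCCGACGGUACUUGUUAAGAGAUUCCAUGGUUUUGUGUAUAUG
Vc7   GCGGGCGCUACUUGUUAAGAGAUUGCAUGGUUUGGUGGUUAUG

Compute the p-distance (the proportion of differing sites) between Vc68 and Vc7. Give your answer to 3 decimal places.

0.163

Differing sites — 3:C/G; 5:A/G; 8:G/C; 25:C/G; 34:U/G; 38:U/G; 39:A/U.
There are 7 differences over 43 sites, so p = 7/43 = 0.163.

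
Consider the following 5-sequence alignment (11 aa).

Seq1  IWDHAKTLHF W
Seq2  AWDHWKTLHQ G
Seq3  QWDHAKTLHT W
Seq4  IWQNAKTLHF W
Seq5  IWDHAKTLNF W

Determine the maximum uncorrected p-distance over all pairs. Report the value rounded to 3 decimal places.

Pairwise Hamming distances:
  Seq1 vs Seq2: 4
  Seq1 vs Seq3: 2
  Seq1 vs Seq4: 2
  Seq1 vs Seq5: 1
  Seq2 vs Seq3: 4
  Seq2 vs Seq4: 6
  Seq2 vs Seq5: 5
  Seq3 vs Seq4: 4
  Seq3 vs Seq5: 3
  Seq4 vs Seq5: 3
The largest is 6 mismatches, between Seq2 and Seq4; p = 6/11 = 0.545.

0.545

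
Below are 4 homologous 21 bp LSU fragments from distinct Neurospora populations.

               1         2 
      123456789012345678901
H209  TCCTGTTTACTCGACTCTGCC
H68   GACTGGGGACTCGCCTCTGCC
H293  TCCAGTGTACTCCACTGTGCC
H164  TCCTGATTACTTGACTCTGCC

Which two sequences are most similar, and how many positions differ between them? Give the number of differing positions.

Pairwise Hamming distances:
  H209 vs H68: 6
  H209 vs H293: 4
  H209 vs H164: 2
  H68 vs H293: 8
  H68 vs H164: 7
  H293 vs H164: 6
The smallest is 2, between H209 and H164.

2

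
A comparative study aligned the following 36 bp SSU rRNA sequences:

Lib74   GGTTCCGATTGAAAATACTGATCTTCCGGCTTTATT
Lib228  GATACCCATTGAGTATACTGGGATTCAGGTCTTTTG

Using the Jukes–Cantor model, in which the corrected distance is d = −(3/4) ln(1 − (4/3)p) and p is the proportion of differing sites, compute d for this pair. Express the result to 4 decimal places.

0.4926

The sequences differ at positions 2 (G/A), 4 (T/A), 7 (G/C), 13 (A/G), 14 (A/T), 21 (A/G), 22 (T/G), 23 (C/A), 27 (C/A), 30 (C/T), 31 (T/C), 34 (A/T), 36 (T/G).
p = 13/36 = 0.361111.
d = −0.75 · ln(1 − (4/3)·0.361111) = −0.75 · ln(0.518519) = −0.75 · (-0.656779) = 0.4926.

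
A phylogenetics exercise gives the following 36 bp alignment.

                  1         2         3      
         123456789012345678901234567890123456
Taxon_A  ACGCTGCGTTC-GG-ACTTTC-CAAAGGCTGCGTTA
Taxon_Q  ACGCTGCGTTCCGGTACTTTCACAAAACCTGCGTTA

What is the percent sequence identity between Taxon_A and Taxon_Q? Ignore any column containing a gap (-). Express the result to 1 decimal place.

Excluding the 3 gap columns leaves 33 comparable sites.
Differing sites — 27:G/A; 28:G/C.
31 of the 33 comparable sites match, so the percent identity is 31/33 × 100 = 93.9%.

93.9%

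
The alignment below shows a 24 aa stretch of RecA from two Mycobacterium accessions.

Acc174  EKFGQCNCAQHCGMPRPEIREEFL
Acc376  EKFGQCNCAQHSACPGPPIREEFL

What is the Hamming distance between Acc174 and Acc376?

5

The sequences differ at positions 12 (C/S), 13 (G/A), 14 (M/C), 16 (R/G), 18 (E/P).
That gives 5 mismatches out of 24 aligned sites, so the Hamming distance is 5.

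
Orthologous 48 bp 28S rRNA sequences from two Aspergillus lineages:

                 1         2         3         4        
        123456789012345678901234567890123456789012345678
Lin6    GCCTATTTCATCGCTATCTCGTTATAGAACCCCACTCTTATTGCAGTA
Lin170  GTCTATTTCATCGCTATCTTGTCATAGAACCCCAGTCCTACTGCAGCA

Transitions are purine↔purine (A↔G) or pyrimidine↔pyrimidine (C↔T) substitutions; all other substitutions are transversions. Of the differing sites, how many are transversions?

Differing sites — 2:C/T (Ti); 20:C/T (Ti); 23:T/C (Ti); 35:C/G (Tv); 38:T/C (Ti); 41:T/C (Ti); 47:T/C (Ti).
Of the 7 differences, 6 transitions and 1 transversion, so the answer is 1.

1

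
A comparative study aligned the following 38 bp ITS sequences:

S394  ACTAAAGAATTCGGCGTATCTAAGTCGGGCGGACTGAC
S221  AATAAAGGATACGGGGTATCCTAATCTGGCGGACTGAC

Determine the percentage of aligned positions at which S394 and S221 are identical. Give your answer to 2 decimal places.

78.95%

Mismatches occur at site 2 (C/A), site 8 (A/G), site 11 (T/A), site 15 (C/G), site 21 (T/C), site 22 (A/T), site 24 (G/A), site 27 (G/T).
30 of the 38 sites match, so the percent identity is 30/38 × 100 = 78.95%.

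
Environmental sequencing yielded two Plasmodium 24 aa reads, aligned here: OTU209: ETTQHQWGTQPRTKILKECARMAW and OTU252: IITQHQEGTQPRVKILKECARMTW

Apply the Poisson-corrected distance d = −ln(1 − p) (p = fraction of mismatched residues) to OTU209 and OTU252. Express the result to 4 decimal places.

0.2336

The sequences differ at positions 1 (E/I), 2 (T/I), 7 (W/E), 13 (T/V), 23 (A/T).
p = 5/24 = 0.208333.
d = −ln(1 − 0.208333) = −ln(0.791667) = 0.2336.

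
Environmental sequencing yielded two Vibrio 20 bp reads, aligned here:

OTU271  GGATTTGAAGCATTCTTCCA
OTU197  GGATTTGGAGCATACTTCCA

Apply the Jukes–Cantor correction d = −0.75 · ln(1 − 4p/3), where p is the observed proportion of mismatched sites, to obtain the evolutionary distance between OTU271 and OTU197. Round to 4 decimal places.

0.1073

Mismatches occur at site 8 (A→G), site 14 (T→A).
p = 2/20 = 0.100000.
d = −0.75 · ln(1 − (4/3)·0.100000) = −0.75 · ln(0.866667) = −0.75 · (-0.143100) = 0.1073.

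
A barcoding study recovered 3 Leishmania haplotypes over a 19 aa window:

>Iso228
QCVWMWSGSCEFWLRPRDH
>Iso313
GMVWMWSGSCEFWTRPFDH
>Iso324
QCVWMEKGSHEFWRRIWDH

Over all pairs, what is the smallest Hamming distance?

Pairwise Hamming distances:
  Iso228 vs Iso313: 4
  Iso228 vs Iso324: 6
  Iso313 vs Iso324: 8
The smallest is 4, between Iso228 and Iso313.

4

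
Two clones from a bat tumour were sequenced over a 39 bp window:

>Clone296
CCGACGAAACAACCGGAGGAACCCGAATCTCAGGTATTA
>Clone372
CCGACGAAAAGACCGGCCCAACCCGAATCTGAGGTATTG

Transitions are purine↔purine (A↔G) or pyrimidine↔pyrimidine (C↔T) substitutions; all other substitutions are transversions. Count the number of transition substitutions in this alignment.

Differing sites — 10:C/A (Tv); 11:A/G (Ti); 17:A/C (Tv); 18:G/C (Tv); 19:G/C (Tv); 31:C/G (Tv); 39:A/G (Ti).
Of the 7 differences, 2 transitions and 5 transversions, so the answer is 2.

2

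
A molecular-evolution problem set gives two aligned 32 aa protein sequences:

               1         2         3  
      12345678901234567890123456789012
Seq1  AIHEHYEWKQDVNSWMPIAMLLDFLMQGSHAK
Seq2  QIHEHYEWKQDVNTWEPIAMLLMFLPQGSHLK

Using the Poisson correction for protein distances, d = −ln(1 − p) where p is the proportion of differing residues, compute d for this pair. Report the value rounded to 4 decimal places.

Mismatches occur at site 1 (A/Q), site 14 (S/T), site 16 (M/E), site 23 (D/M), site 26 (M/P), site 31 (A/L).
p = 6/32 = 0.187500.
d = −ln(1 − 0.187500) = −ln(0.812500) = 0.2076.

0.2076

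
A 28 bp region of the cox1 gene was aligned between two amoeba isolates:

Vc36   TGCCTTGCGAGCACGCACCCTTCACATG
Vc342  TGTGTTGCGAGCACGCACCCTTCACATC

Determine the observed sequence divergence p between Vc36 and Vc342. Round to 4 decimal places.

Mismatches occur at site 3 (C→T), site 4 (C→G), site 28 (G→C).
There are 3 differences over 28 sites, so p = 3/28 = 0.1071.

0.1071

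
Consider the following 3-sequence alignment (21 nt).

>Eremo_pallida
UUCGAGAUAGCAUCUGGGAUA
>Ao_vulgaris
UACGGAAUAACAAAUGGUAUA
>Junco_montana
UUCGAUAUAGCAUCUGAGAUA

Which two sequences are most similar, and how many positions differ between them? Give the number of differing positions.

Pairwise Hamming distances:
  Eremo_pallida vs Ao_vulgaris: 7
  Eremo_pallida vs Junco_montana: 2
  Ao_vulgaris vs Junco_montana: 8
The smallest is 2, between Eremo_pallida and Junco_montana.

2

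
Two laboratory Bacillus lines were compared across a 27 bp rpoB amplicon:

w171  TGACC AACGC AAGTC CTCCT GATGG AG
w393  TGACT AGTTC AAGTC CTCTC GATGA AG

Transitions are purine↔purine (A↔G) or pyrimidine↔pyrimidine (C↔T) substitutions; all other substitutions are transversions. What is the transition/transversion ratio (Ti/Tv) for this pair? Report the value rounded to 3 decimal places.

Differing sites — 5:C/T (Ti); 7:A/G (Ti); 8:C/T (Ti); 9:G/T (Tv); 19:C/T (Ti); 20:T/C (Ti); 25:G/A (Ti).
Of the 7 differences, 6 transitions and 1 transversion, so Ti/Tv = 6/1 = 6.000.

6.000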